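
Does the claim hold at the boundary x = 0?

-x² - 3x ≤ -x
x = 0: LHS = -0² - 3·0 = 0, RHS = -0 = 0; 0 ≤ 0 — holds

The relation is satisfied at x = 0.

Answer: Yes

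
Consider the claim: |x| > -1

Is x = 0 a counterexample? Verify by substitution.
Substitute x = 0 into the relation:
x = 0: LHS = |0| = 0; 0 > -1 — holds

The relation holds at x = 0, so it is not a counterexample.

Answer: No, x = 0 is not a counterexample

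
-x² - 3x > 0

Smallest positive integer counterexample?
Testing positive integers:
x = 1: LHS = -1² - 3·1 = -4; -4 > 0 — FAILS  ← smallest positive counterexample

Answer: x = 1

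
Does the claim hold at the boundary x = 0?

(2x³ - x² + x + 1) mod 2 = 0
x = 0: LHS = (2·0³ - 0² + 0 + 1) mod 2 = 1 mod 2 = 1; 1 = 0 — FAILS

The relation fails at x = 0, so x = 0 is a counterexample.

Answer: No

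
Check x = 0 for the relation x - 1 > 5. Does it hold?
x = 0: LHS = 0 - 1 = -1; -1 > 5 — FAILS

The relation fails at x = 0, so x = 0 is a counterexample.

Answer: No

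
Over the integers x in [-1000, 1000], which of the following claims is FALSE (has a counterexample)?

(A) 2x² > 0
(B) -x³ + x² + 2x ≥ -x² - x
(A) x = 0: LHS = 2·0² = 0; 0 > 0 — FAILS
(B) x = 4: LHS = -4³ + 4² + 2·4 = -40, RHS = -4² - 4 = -20; -40 ≥ -20 — FAILS

Answer: Both A and B are false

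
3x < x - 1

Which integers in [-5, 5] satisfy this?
Holds for: {-5, -4, -3, -2, -1}
Fails for: {0, 1, 2, 3, 4, 5}

Answer: {-5, -4, -3, -2, -1}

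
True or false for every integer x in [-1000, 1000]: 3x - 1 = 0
The claim fails at x = 0:
x = 0: LHS = 3·0 - 1 = -1; -1 = 0 — FAILS

Because a single integer refutes it, the statement is false.

Answer: False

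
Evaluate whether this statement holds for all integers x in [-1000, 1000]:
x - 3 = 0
The claim fails at x = 0:
x = 0: LHS = 0 - 3 = -3; -3 = 0 — FAILS

Because a single integer refutes it, the statement is false.

Answer: False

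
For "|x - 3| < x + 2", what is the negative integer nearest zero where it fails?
Testing negative integers from -1 downward:
x = -1: LHS = |(-1) - 3| = |-4| = 4, RHS = (-1) + 2 = 1; 4 < 1 — FAILS  ← closest negative counterexample to 0

Answer: x = -1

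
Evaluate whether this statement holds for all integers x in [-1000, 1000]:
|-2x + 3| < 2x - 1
The claim fails at x = 0:
x = 0: LHS = |-2·0 + 3| = |3| = 3, RHS = 2·0 - 1 = -1; 3 < -1 — FAILS

Because a single integer refutes it, the statement is false.

Answer: False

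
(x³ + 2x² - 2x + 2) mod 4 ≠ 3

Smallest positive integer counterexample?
Testing positive integers:
x = 1: LHS = (1³ + 2·1² - 2·1 + 2) mod 4 = 3 mod 4 = 3; 3 ≠ 3 — FAILS  ← smallest positive counterexample

Answer: x = 1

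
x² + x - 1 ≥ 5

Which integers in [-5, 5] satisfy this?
Holds for: {-5, -4, -3, 2, 3, 4, 5}
Fails for: {-2, -1, 0, 1}

Answer: {-5, -4, -3, 2, 3, 4, 5}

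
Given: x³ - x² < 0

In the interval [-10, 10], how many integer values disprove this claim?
Counterexamples in [-10, 10]: {0, 1, 2, 3, 4, 5, 6, 7, 8, 9, 10}.

Counting them gives 11 values.

Answer: 11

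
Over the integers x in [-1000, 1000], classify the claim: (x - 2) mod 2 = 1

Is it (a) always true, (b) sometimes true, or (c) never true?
Holds at x = 1: LHS = (1 - 2) mod 2 = (-1) mod 2 = 1; 1 = 1 — holds
Fails at x = 0: LHS = (0 - 2) mod 2 = (-2) mod 2 = 0; 0 = 1 — FAILS
It is satisfied by some integers in the range but not all.

Answer: Sometimes true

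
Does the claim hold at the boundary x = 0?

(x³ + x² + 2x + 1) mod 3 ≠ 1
x = 0: LHS = (0³ + 0² + 2·0 + 1) mod 3 = 1 mod 3 = 1; 1 ≠ 1 — FAILS

The relation fails at x = 0, so x = 0 is a counterexample.

Answer: No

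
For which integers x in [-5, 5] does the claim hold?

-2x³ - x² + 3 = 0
Holds for: {1}
Fails for: {-5, -4, -3, -2, -1, 0, 2, 3, 4, 5}

Answer: {1}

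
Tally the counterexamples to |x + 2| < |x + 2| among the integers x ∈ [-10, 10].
Counterexamples in [-10, 10]: {-10, -9, -8, -7, -6, -5, -4, -3, -2, -1, 0, 1, 2, 3, 4, 5, 6, 7, 8, 9, 10}.

Counting them gives 21 values.

Answer: 21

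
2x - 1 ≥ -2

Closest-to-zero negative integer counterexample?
Testing negative integers from -1 downward:
x = -1: LHS = 2·(-1) - 1 = -3; -3 ≥ -2 — FAILS  ← closest negative counterexample to 0

Answer: x = -1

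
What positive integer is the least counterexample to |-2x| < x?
Testing positive integers:
x = 1: LHS = |-2·1| = |-2| = 2; 2 < 1 — FAILS  ← smallest positive counterexample

Answer: x = 1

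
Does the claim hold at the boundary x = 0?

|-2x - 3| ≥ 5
x = 0: LHS = |-2·0 - 3| = |-3| = 3; 3 ≥ 5 — FAILS

The relation fails at x = 0, so x = 0 is a counterexample.

Answer: No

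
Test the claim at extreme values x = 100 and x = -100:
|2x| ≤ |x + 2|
x = 100: LHS = |2·100| = |200| = 200, RHS = |100 + 2| = |102| = 102; 200 ≤ 102 — FAILS
x = -100: LHS = |2·(-100)| = |-200| = 200, RHS = |(-100) + 2| = |-98| = 98; 200 ≤ 98 — FAILS

Answer: No, fails for both x = 100 and x = -100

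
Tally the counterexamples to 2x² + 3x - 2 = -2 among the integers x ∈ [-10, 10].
Counterexamples in [-10, 10]: {-10, -9, -8, -7, -6, -5, -4, -3, -2, -1, 1, 2, 3, 4, 5, 6, 7, 8, 9, 10}.

Counting them gives 20 values.

Answer: 20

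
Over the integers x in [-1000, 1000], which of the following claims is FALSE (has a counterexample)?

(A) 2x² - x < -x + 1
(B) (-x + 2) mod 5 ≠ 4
(A) x = 1: LHS = 2·1² - 1 = 1, RHS = -1 + 1 = 0; 1 < 0 — FAILS
(B) x = -2: LHS = (-(-2) + 2) mod 5 = 4 mod 5 = 4; 4 ≠ 4 — FAILS

Answer: Both A and B are false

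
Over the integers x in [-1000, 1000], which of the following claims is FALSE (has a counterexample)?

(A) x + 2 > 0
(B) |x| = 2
(A) x = -2: LHS = (-2) + 2 = 0; 0 > 0 — FAILS
(B) x = 0: LHS = |0| = 0; 0 = 2 — FAILS

Answer: Both A and B are false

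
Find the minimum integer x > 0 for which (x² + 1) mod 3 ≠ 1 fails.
Testing positive integers:
x = 1: LHS = (1² + 1) mod 3 = 2 mod 3 = 2; 2 ≠ 1 — holds
x = 2: LHS = (2² + 1) mod 3 = 5 mod 3 = 2; 2 ≠ 1 — holds
x = 3: LHS = (3² + 1) mod 3 = 10 mod 3 = 1; 1 ≠ 1 — FAILS  ← smallest positive counterexample

Answer: x = 3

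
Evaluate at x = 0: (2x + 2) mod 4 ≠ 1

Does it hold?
x = 0: LHS = (2·0 + 2) mod 4 = 2 mod 4 = 2; 2 ≠ 1 — holds

The relation is satisfied at x = 0.

Answer: Yes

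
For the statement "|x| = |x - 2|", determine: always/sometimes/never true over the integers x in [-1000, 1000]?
Holds at x = 1: LHS = |1| = 1, RHS = |1 - 2| = |-1| = 1; 1 = 1 — holds
Fails at x = 0: LHS = |0| = 0, RHS = |0 - 2| = |-2| = 2; 0 = 2 — FAILS
It is satisfied by some integers in the range but not all.

Answer: Sometimes true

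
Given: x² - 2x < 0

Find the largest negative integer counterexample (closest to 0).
Testing negative integers from -1 downward:
x = -1: LHS = (-1)² - 2·(-1) = 3; 3 < 0 — FAILS  ← closest negative counterexample to 0

Answer: x = -1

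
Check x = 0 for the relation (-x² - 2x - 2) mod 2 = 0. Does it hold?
x = 0: LHS = (-0² - 2·0 - 2) mod 2 = (-2) mod 2 = 0; 0 = 0 — holds

The relation is satisfied at x = 0.

Answer: Yes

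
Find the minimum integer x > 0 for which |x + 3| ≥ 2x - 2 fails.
Testing positive integers:
x = 1: LHS = |1 + 3| = |4| = 4, RHS = 2·1 - 2 = 0; 4 ≥ 0 — holds
x = 2: LHS = |2 + 3| = |5| = 5, RHS = 2·2 - 2 = 2; 5 ≥ 2 — holds
x = 3: LHS = |3 + 3| = |6| = 6, RHS = 2·3 - 2 = 4; 6 ≥ 4 — holds
x = 4: LHS = |4 + 3| = |7| = 7, RHS = 2·4 - 2 = 6; 7 ≥ 6 — holds
x = 5: LHS = |5 + 3| = |8| = 8, RHS = 2·5 - 2 = 8; 8 ≥ 8 — holds
x = 6: LHS = |6 + 3| = |9| = 9, RHS = 2·6 - 2 = 10; 9 ≥ 10 — FAILS  ← smallest positive counterexample

Answer: x = 6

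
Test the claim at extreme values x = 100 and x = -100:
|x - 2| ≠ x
x = 100: LHS = |100 - 2| = |98| = 98; 98 ≠ 100 — holds
x = -100: LHS = |(-100) - 2| = |-102| = 102; 102 ≠ -100 — holds

Answer: Yes, holds for both x = 100 and x = -100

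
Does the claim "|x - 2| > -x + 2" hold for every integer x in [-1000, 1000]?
The claim fails at x = 0:
x = 0: LHS = |0 - 2| = |-2| = 2, RHS = -0 + 2 = 2; 2 > 2 — FAILS

Because a single integer refutes it, the statement is false.

Answer: False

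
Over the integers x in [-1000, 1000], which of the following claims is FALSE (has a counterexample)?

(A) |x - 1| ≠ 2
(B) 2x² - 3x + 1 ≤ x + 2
(A) x = -1: LHS = |(-1) - 1| = |-2| = 2; 2 ≠ 2 — FAILS
(B) x = -1: LHS = 2·(-1)² - 3·(-1) + 1 = 6, RHS = (-1) + 2 = 1; 6 ≤ 1 — FAILS

Answer: Both A and B are false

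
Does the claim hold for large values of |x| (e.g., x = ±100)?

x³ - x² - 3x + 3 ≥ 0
x = 100: LHS = 100³ - 100² - 3·100 + 3 = 989703; 989703 ≥ 0 — holds
x = -100: LHS = (-100)³ - (-100)² - 3·(-100) + 3 = -1009697; -1009697 ≥ 0 — FAILS

Answer: Partially: holds for x = 100, fails for x = -100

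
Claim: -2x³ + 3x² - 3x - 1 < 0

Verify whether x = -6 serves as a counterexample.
Substitute x = -6 into the relation:
x = -6: LHS = -2·(-6)³ + 3·(-6)² - 3·(-6) - 1 = 557; 557 < 0 — FAILS

Since the claim fails at x = -6, this value is a counterexample.

Answer: Yes, x = -6 is a counterexample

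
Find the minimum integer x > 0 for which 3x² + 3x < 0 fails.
Testing positive integers:
x = 1: LHS = 3·1² + 3·1 = 6; 6 < 0 — FAILS  ← smallest positive counterexample

Answer: x = 1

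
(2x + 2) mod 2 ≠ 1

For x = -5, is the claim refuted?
Substitute x = -5 into the relation:
x = -5: LHS = (2·(-5) + 2) mod 2 = (-8) mod 2 = 0; 0 ≠ 1 — holds

The relation holds at x = -5, so it is not a counterexample.

Answer: No, x = -5 is not a counterexample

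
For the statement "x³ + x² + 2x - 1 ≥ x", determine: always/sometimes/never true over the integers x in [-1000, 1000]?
Holds at x = 1: LHS = 1³ + 1² + 2·1 - 1 = 3; 3 ≥ 1 — holds
Fails at x = 0: LHS = 0³ + 0² + 2·0 - 1 = -1; -1 ≥ 0 — FAILS
It is satisfied by some integers in the range but not all.

Answer: Sometimes true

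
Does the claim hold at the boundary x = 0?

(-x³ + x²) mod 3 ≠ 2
x = 0: LHS = (-0³ + 0²) mod 3 = 0 mod 3 = 0; 0 ≠ 2 — holds

The relation is satisfied at x = 0.

Answer: Yes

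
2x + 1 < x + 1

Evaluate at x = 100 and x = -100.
x = 100: LHS = 2·100 + 1 = 201, RHS = 100 + 1 = 101; 201 < 101 — FAILS
x = -100: LHS = 2·(-100) + 1 = -199, RHS = (-100) + 1 = -99; -199 < -99 — holds

Answer: Partially: fails for x = 100, holds for x = -100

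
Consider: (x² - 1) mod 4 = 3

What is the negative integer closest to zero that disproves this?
Testing negative integers from -1 downward:
x = -1: LHS = ((-1)² - 1) mod 4 = 0 mod 4 = 0; 0 = 3 — FAILS  ← closest negative counterexample to 0

Answer: x = -1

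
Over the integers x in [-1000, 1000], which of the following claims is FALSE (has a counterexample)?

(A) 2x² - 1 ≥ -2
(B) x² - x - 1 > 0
(A) Over all integers in [-1000, 1000], LHS − RHS is smallest at x = 0, where it equals 1:
x = 0: LHS = 2·0² - 1 = -1; -1 ≥ -2 — holds
At the ends of the range:
x = -1000: LHS = 2·(-1000)² - 1 = 1999999; 1999999 ≥ -2 — holds
x = 1000: LHS = 2·1000² - 1 = 1999999; 1999999 ≥ -2 — holds
Hence LHS − RHS is never negative, i.e. LHS ≥ RHS throughout, so the relation holds for every integer in [-1000, 1000].

(B) x = 0: LHS = 0² - 0 - 1 = -1; -1 > 0 — FAILS

Only (B) has a counterexample.

Answer: B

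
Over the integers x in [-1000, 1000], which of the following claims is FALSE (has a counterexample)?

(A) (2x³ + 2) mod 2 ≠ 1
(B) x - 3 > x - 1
(A) For a polynomial with integer coefficients, its value mod 2 depends only on x mod 2, so it suffices to check one representative of each residue class, x = 0, 1:
x = 0: LHS = (2·0³ + 2) mod 2 = 2 mod 2 = 0; 0 ≠ 1 — holds
x = 1: LHS = (2·1³ + 2) mod 2 = 4 mod 2 = 0; 0 ≠ 1 — holds
The relation holds in every residue class, so the relation holds for every integer in [-1000, 1000].

(B) x = 0: LHS = 0 - 3 = -3, RHS = 0 - 1 = -1; -3 > -1 — FAILS

Only (B) has a counterexample.

Answer: B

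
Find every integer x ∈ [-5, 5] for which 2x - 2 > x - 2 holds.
Holds for: {1, 2, 3, 4, 5}
Fails for: {-5, -4, -3, -2, -1, 0}

Answer: {1, 2, 3, 4, 5}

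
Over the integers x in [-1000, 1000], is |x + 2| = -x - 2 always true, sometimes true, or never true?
Holds at x = -2: LHS = |(-2) + 2| = |0| = 0, RHS = -(-2) - 2 = 0; 0 = 0 — holds
Fails at x = 0: LHS = |0 + 2| = |2| = 2, RHS = -0 - 2 = -2; 2 = -2 — FAILS
It is satisfied by some integers in the range but not all.

Answer: Sometimes true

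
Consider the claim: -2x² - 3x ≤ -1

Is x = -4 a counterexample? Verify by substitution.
Substitute x = -4 into the relation:
x = -4: LHS = -2·(-4)² - 3·(-4) = -20; -20 ≤ -1 — holds

The claim holds here, so x = -4 is not a counterexample. (A counterexample exists elsewhere, e.g. x = 0.)

Answer: No, x = -4 is not a counterexample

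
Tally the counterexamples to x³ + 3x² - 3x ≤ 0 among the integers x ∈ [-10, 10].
Counterexamples in [-10, 10]: {-3, -2, -1, 1, 2, 3, 4, 5, 6, 7, 8, 9, 10}.

Counting them gives 13 values.

Answer: 13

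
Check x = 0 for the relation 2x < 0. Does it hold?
x = 0: LHS = 2·0 = 0; 0 < 0 — FAILS

The relation fails at x = 0, so x = 0 is a counterexample.

Answer: No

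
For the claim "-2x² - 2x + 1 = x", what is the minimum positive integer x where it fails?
Testing positive integers:
x = 1: LHS = -2·1² - 2·1 + 1 = -3; -3 = 1 — FAILS  ← smallest positive counterexample

Answer: x = 1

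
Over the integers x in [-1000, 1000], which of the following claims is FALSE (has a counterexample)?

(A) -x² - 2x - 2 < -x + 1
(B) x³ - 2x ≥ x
(A) Over all integers in [-1000, 1000], LHS − RHS is largest at x = 0, where it equals -3:
x = 0: LHS = -0² - 2·0 - 2 = -2, RHS = -0 + 1 = 1; -2 < 1 — holds
At the ends of the range:
x = -1000: LHS = -(-1000)² - 2·(-1000) - 2 = -998002, RHS = -(-1000) + 1 = 1001; -998002 < 1001 — holds
x = 1000: LHS = -1000² - 2·1000 - 2 = -1002002, RHS = -1000 + 1 = -999; -1002002 < -999 — holds
Hence LHS − RHS is never zero or positive, i.e. LHS < RHS throughout, so the relation holds for every integer in [-1000, 1000].

(B) x = 1: LHS = 1³ - 2·1 = -1; -1 ≥ 1 — FAILS

Only (B) has a counterexample.

Answer: B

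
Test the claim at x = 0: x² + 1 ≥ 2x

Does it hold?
x = 0: LHS = 0² + 1 = 1, RHS = 2·0 = 0; 1 ≥ 0 — holds

The relation is satisfied at x = 0.

Answer: Yes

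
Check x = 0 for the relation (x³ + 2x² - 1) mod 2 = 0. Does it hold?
x = 0: LHS = (0³ + 2·0² - 1) mod 2 = (-1) mod 2 = 1; 1 = 0 — FAILS

The relation fails at x = 0, so x = 0 is a counterexample.

Answer: No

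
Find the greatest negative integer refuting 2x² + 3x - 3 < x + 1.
Testing negative integers from -1 downward:
x = -1: LHS = 2·(-1)² + 3·(-1) - 3 = -4, RHS = (-1) + 1 = 0; -4 < 0 — holds
x = -2: LHS = 2·(-2)² + 3·(-2) - 3 = -1, RHS = (-2) + 1 = -1; -1 < -1 — FAILS  ← closest negative counterexample to 0

Answer: x = -2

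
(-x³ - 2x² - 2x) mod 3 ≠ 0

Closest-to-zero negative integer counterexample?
Testing negative integers from -1 downward:
x = -1: LHS = (-(-1)³ - 2·(-1)² - 2·(-1)) mod 3 = 1 mod 3 = 1; 1 ≠ 0 — holds
x = -2: LHS = (-(-2)³ - 2·(-2)² - 2·(-2)) mod 3 = 4 mod 3 = 1; 1 ≠ 0 — holds
x = -3: LHS = (-(-3)³ - 2·(-3)² - 2·(-3)) mod 3 = 15 mod 3 = 0; 0 ≠ 0 — FAILS  ← closest negative counterexample to 0

Answer: x = -3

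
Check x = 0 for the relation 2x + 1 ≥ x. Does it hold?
x = 0: LHS = 2·0 + 1 = 1; 1 ≥ 0 — holds

The relation is satisfied at x = 0.

Answer: Yes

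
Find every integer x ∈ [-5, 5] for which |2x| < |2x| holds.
Over all integers in [-5, 5], LHS − RHS is smallest at x = 0, where it equals 0:
x = 0: LHS = |2·0| = |0| = 0, RHS = |2·0| = |0| = 0; 0 < 0 — FAILS
At the ends of the range:
x = -5: LHS = |2·(-5)| = |-10| = 10, RHS = |2·(-5)| = |-10| = 10; 10 < 10 — FAILS
x = 5: LHS = |2·5| = |10| = 10, RHS = |2·5| = |10| = 10; 10 < 10 — FAILS
Hence LHS − RHS is never negative, i.e. LHS ≥ RHS throughout, so the claimed relation (<) fails for every integer in [-5, 5].

Answer: None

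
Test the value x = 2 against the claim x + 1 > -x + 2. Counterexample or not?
Substitute x = 2 into the relation:
x = 2: LHS = 2 + 1 = 3, RHS = -2 + 2 = 0; 3 > 0 — holds

The claim holds here, so x = 2 is not a counterexample. (A counterexample exists elsewhere, e.g. x = 0.)

Answer: No, x = 2 is not a counterexample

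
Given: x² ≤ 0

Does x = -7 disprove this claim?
Substitute x = -7 into the relation:
x = -7: LHS = (-7)² = 49; 49 ≤ 0 — FAILS

Since the claim fails at x = -7, this value is a counterexample.

Answer: Yes, x = -7 is a counterexample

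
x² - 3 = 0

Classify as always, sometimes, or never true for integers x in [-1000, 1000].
Track d = LHS − RHS over the integers in [-1000, 1000]. Equality would need d = 0, but d changes sign only between consecutive integers, jumping over 0:
x = -2: LHS = (-2)² - 3 = 1; 1 = 0 — FAILS  (d = 1)
x = -1: LHS = (-1)² - 3 = -2; -2 = 0 — FAILS  (d = -2)
x = 1: LHS = 1² - 3 = -2; -2 = 0 — FAILS  (d = -2)
x = 2: LHS = 2² - 3 = 1; 1 = 0 — FAILS  (d = 1)
Away from these crossings d keeps a constant sign, and checking every integer in [-1000, 1000] confirms d ≠ 0 throughout. Hence the two sides are never equal, so the claimed relation (=) fails for every integer in [-1000, 1000].

No integer in the range satisfies it.

Answer: Never true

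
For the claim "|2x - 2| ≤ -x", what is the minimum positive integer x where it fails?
Testing positive integers:
x = 1: LHS = |2·1 - 2| = |0| = 0; 0 ≤ -1 — FAILS  ← smallest positive counterexample

Answer: x = 1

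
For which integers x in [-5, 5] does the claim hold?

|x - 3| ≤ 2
Holds for: {1, 2, 3, 4, 5}
Fails for: {-5, -4, -3, -2, -1, 0}

Answer: {1, 2, 3, 4, 5}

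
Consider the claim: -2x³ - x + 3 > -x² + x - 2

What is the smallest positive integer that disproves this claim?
Testing positive integers:
x = 1: LHS = -2·1³ - 1 + 3 = 0, RHS = -1² + 1 - 2 = -2; 0 > -2 — holds
x = 2: LHS = -2·2³ - 2 + 3 = -15, RHS = -2² + 2 - 2 = -4; -15 > -4 — FAILS  ← smallest positive counterexample

Answer: x = 2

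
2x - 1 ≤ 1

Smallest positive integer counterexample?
Testing positive integers:
x = 1: LHS = 2·1 - 1 = 1; 1 ≤ 1 — holds
x = 2: LHS = 2·2 - 1 = 3; 3 ≤ 1 — FAILS  ← smallest positive counterexample

Answer: x = 2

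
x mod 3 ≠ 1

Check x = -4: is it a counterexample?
Substitute x = -4 into the relation:
x = -4: LHS = (-4) mod 3 = 2; 2 ≠ 1 — holds

The claim holds here, so x = -4 is not a counterexample. (A counterexample exists elsewhere, e.g. x = 1.)

Answer: No, x = -4 is not a counterexample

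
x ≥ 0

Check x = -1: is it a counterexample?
Substitute x = -1 into the relation:
x = -1: -1 ≥ 0 — FAILS

Since the claim fails at x = -1, this value is a counterexample.

Answer: Yes, x = -1 is a counterexample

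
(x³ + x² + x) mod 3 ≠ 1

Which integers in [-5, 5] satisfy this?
For a polynomial with integer coefficients, its value mod 3 depends only on x mod 3, so it suffices to check one representative of each residue class, x = 0, 1, 2:
x = 0: LHS = (0³ + 0² + 0) mod 3 = 0 mod 3 = 0; 0 ≠ 1 — holds
x = 1: LHS = (1³ + 1² + 1) mod 3 = 3 mod 3 = 0; 0 ≠ 1 — holds
x = 2: LHS = (2³ + 2² + 2) mod 3 = 14 mod 3 = 2; 2 ≠ 1 — holds
The relation holds in every residue class, so the relation holds for every integer in [-5, 5].

Answer: All integers in [-5, 5]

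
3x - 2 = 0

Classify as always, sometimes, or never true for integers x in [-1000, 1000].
Track d = LHS − RHS over the integers in [-1000, 1000]. Equality would need d = 0, but d changes sign only between consecutive integers, jumping over 0:
x = 0: LHS = 3·0 - 2 = -2; -2 = 0 — FAILS  (d = -2)
x = 1: LHS = 3·1 - 2 = 1; 1 = 0 — FAILS  (d = 1)
Away from these crossings d keeps a constant sign, and checking every integer in [-1000, 1000] confirms d ≠ 0 throughout. Hence the two sides are never equal, so the claimed relation (=) fails for every integer in [-1000, 1000].

No integer in the range satisfies it.

Answer: Never true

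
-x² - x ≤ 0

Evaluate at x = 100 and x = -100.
x = 100: LHS = -100² - 100 = -10100; -10100 ≤ 0 — holds
x = -100: LHS = -(-100)² - (-100) = -9900; -9900 ≤ 0 — holds

Answer: Yes, holds for both x = 100 and x = -100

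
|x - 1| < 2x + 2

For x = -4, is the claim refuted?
Substitute x = -4 into the relation:
x = -4: LHS = |(-4) - 1| = |-5| = 5, RHS = 2·(-4) + 2 = -6; 5 < -6 — FAILS

Since the claim fails at x = -4, this value is a counterexample.

Answer: Yes, x = -4 is a counterexample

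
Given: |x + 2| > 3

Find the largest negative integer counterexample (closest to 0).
Testing negative integers from -1 downward:
x = -1: LHS = |(-1) + 2| = |1| = 1; 1 > 3 — FAILS  ← closest negative counterexample to 0

Answer: x = -1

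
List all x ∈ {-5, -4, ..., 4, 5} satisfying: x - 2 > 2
Holds for: {5}
Fails for: {-5, -4, -3, -2, -1, 0, 1, 2, 3, 4}

Answer: {5}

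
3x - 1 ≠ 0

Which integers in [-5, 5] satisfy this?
Track d = LHS − RHS over the integers in [-5, 5]. Equality would need d = 0, but d changes sign only between consecutive integers, jumping over 0:
x = 0: LHS = 3·0 - 1 = -1; -1 ≠ 0 — holds  (d = -1)
x = 1: LHS = 3·1 - 1 = 2; 2 ≠ 0 — holds  (d = 2)
Away from these crossings d keeps a constant sign, and checking every integer in [-5, 5] confirms d ≠ 0 throughout. Hence the two sides are never equal, so the relation holds for every integer in [-5, 5].

Answer: All integers in [-5, 5]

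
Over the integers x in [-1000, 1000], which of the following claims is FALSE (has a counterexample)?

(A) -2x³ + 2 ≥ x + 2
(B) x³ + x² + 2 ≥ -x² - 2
(A) x = 1: LHS = -2·1³ + 2 = 0, RHS = 1 + 2 = 3; 0 ≥ 3 — FAILS
(B) x = -3: LHS = (-3)³ + (-3)² + 2 = -16, RHS = -(-3)² - 2 = -11; -16 ≥ -11 — FAILS

Answer: Both A and B are false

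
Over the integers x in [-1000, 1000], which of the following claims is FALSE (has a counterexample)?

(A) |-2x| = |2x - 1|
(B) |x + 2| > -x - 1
(A) x = 0: LHS = |-2·0| = |0| = 0, RHS = |2·0 - 1| = |-1| = 1; 0 = 1 — FAILS
(B) x = -2: LHS = |(-2) + 2| = |0| = 0, RHS = -(-2) - 1 = 1; 0 > 1 — FAILS

Answer: Both A and B are false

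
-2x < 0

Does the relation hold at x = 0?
x = 0: LHS = -2·0 = 0; 0 < 0 — FAILS

The relation fails at x = 0, so x = 0 is a counterexample.

Answer: No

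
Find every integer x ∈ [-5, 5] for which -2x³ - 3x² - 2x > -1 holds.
Holds for: {-5, -4, -3, -2, -1, 0}
Fails for: {1, 2, 3, 4, 5}

Answer: {-5, -4, -3, -2, -1, 0}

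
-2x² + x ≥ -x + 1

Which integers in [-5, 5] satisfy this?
Over all integers in [-5, 5], LHS − RHS is largest at x = 0, where it equals -1:
x = 0: LHS = -2·0² + 0 = 0, RHS = -0 + 1 = 1; 0 ≥ 1 — FAILS
At the ends of the range:
x = -5: LHS = -2·(-5)² + (-5) = -55, RHS = -(-5) + 1 = 6; -55 ≥ 6 — FAILS
x = 5: LHS = -2·5² + 5 = -45, RHS = -5 + 1 = -4; -45 ≥ -4 — FAILS
Hence LHS − RHS is never zero or positive, i.e. LHS < RHS throughout, so the claimed relation (≥) fails for every integer in [-5, 5].

Answer: None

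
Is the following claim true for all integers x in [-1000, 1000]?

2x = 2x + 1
The claim fails at x = 0:
x = 0: LHS = 2·0 = 0, RHS = 2·0 + 1 = 1; 0 = 1 — FAILS

Because a single integer refutes it, the statement is false.

Answer: False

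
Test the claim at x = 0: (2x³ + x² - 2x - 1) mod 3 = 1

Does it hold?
x = 0: LHS = (2·0³ + 0² - 2·0 - 1) mod 3 = (-1) mod 3 = 2; 2 = 1 — FAILS

The relation fails at x = 0, so x = 0 is a counterexample.

Answer: No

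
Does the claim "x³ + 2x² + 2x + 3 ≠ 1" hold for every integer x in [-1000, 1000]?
Track d = LHS − RHS over the integers in [-1000, 1000]. Equality would need d = 0, but d changes sign only between consecutive integers, jumping over 0:
x = -2: LHS = (-2)³ + 2·(-2)² + 2·(-2) + 3 = -1; -1 ≠ 1 — holds  (d = -2)
x = -1: LHS = (-1)³ + 2·(-1)² + 2·(-1) + 3 = 2; 2 ≠ 1 — holds  (d = 1)
Away from these crossings d keeps a constant sign, and checking every integer in [-1000, 1000] confirms d ≠ 0 throughout. Hence the two sides are never equal, so the relation holds for every integer in [-1000, 1000].

No counterexample exists.

Answer: True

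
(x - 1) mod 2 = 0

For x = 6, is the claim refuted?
Substitute x = 6 into the relation:
x = 6: LHS = (6 - 1) mod 2 = 5 mod 2 = 1; 1 = 0 — FAILS

Since the claim fails at x = 6, this value is a counterexample.

Answer: Yes, x = 6 is a counterexample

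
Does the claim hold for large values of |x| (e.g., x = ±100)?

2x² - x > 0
x = 100: LHS = 2·100² - 100 = 19900; 19900 > 0 — holds
x = -100: LHS = 2·(-100)² - (-100) = 20100; 20100 > 0 — holds

Answer: Yes, holds for both x = 100 and x = -100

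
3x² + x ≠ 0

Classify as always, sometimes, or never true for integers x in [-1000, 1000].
Holds at x = 1: LHS = 3·1² + 1 = 4; 4 ≠ 0 — holds
Fails at x = 0: LHS = 3·0² + 0 = 0; 0 ≠ 0 — FAILS
It is satisfied by some integers in the range but not all.

Answer: Sometimes true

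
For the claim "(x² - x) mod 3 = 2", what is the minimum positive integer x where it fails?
Testing positive integers:
x = 1: LHS = (1² - 1) mod 3 = 0 mod 3 = 0; 0 = 2 — FAILS  ← smallest positive counterexample

Answer: x = 1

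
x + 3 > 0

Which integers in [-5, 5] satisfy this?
Holds for: {-2, -1, 0, 1, 2, 3, 4, 5}
Fails for: {-5, -4, -3}

Answer: {-2, -1, 0, 1, 2, 3, 4, 5}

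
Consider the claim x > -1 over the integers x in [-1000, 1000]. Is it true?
The claim fails at x = -1:
x = -1: -1 > -1 — FAILS

Because a single integer refutes it, the statement is false.

Answer: False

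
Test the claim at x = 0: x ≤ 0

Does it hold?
x = 0: 0 ≤ 0 — holds

The relation is satisfied at x = 0.

Answer: Yes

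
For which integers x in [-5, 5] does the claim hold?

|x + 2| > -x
Holds for: {0, 1, 2, 3, 4, 5}
Fails for: {-5, -4, -3, -2, -1}

Answer: {0, 1, 2, 3, 4, 5}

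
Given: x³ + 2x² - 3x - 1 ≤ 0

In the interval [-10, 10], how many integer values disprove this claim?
Counterexamples in [-10, 10]: {-2, -1, 2, 3, 4, 5, 6, 7, 8, 9, 10}.

Counting them gives 11 values.

Answer: 11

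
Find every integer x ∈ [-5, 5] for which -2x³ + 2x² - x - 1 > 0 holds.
Holds for: {-5, -4, -3, -2, -1}
Fails for: {0, 1, 2, 3, 4, 5}

Answer: {-5, -4, -3, -2, -1}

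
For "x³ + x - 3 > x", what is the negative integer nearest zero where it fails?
Testing negative integers from -1 downward:
x = -1: LHS = (-1)³ + (-1) - 3 = -5; -5 > -1 — FAILS  ← closest negative counterexample to 0

Answer: x = -1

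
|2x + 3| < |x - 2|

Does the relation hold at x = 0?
x = 0: LHS = |2·0 + 3| = |3| = 3, RHS = |0 - 2| = |-2| = 2; 3 < 2 — FAILS

The relation fails at x = 0, so x = 0 is a counterexample.

Answer: No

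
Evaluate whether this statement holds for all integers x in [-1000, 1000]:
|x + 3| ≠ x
Over all integers in [-1000, 1000], LHS − RHS is always positive; it is smallest at x = 0, where it equals 3:
x = 0: LHS = |0 + 3| = |3| = 3; 3 ≠ 0 — holds
At the ends of the range:
x = -1000: LHS = |(-1000) + 3| = |-997| = 997; 997 ≠ -1000 — holds
x = 1000: LHS = |1000 + 3| = |1003| = 1003; 1003 ≠ 1000 — holds
Hence LHS − RHS is never 0, i.e. the two sides are never equal, so the relation holds for every integer in [-1000, 1000].

No counterexample exists.

Answer: True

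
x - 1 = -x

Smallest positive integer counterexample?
Testing positive integers:
x = 1: LHS = 1 - 1 = 0; 0 = -1 — FAILS  ← smallest positive counterexample

Answer: x = 1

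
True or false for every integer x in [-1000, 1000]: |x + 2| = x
The claim fails at x = 0:
x = 0: LHS = |0 + 2| = |2| = 2; 2 = 0 — FAILS

Because a single integer refutes it, the statement is false.

Answer: False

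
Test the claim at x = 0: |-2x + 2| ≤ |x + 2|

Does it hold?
x = 0: LHS = |-2·0 + 2| = |2| = 2, RHS = |0 + 2| = |2| = 2; 2 ≤ 2 — holds

The relation is satisfied at x = 0.

Answer: Yes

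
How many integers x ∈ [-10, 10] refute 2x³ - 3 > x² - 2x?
Counterexamples in [-10, 10]: {-10, -9, -8, -7, -6, -5, -4, -3, -2, -1, 0, 1}.

Counting them gives 12 values.

Answer: 12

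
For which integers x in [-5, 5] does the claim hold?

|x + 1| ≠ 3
Holds for: {-5, -3, -2, -1, 0, 1, 3, 4, 5}
Fails for: {-4, 2}

Answer: {-5, -3, -2, -1, 0, 1, 3, 4, 5}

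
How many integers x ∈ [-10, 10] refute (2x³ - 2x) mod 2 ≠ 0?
Counterexamples in [-10, 10]: {-10, -9, -8, -7, -6, -5, -4, -3, -2, -1, 0, 1, 2, 3, 4, 5, 6, 7, 8, 9, 10}.

Counting them gives 21 values.

Answer: 21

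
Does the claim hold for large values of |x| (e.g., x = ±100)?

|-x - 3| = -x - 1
x = 100: LHS = |-100 - 3| = |-103| = 103, RHS = -100 - 1 = -101; 103 = -101 — FAILS
x = -100: LHS = |-(-100) - 3| = |97| = 97, RHS = -(-100) - 1 = 99; 97 = 99 — FAILS

Answer: No, fails for both x = 100 and x = -100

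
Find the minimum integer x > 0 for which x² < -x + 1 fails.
Testing positive integers:
x = 1: LHS = 1² = 1, RHS = -1 + 1 = 0; 1 < 0 — FAILS  ← smallest positive counterexample

Answer: x = 1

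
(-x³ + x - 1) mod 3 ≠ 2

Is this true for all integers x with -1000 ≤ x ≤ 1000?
The claim fails at x = 0:
x = 0: LHS = (-0³ + 0 - 1) mod 3 = (-1) mod 3 = 2; 2 ≠ 2 — FAILS

Because a single integer refutes it, the statement is false.

Answer: False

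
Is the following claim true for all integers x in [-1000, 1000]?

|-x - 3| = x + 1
The claim fails at x = 0:
x = 0: LHS = |-0 - 3| = |-3| = 3, RHS = 0 + 1 = 1; 3 = 1 — FAILS

Because a single integer refutes it, the statement is false.

Answer: False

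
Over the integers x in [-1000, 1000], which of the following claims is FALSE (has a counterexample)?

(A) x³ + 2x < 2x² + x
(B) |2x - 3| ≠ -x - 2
(A) x = 0: LHS = 0³ + 2·0 = 0, RHS = 2·0² + 0 = 0; 0 < 0 — FAILS

(B) Over all integers in [-1000, 1000], LHS − RHS is always positive; it is smallest at x = 1, where it equals 4:
x = 1: LHS = |2·1 - 3| = |-1| = 1, RHS = -1 - 2 = -3; 1 ≠ -3 — holds
At the ends of the range:
x = -1000: LHS = |2·(-1000) - 3| = |-2003| = 2003, RHS = -(-1000) - 2 = 998; 2003 ≠ 998 — holds
x = 1000: LHS = |2·1000 - 3| = |1997| = 1997, RHS = -1000 - 2 = -1002; 1997 ≠ -1002 — holds
Hence LHS − RHS is never 0, i.e. the two sides are never equal, so the relation holds for every integer in [-1000, 1000].

Only (A) has a counterexample.

Answer: A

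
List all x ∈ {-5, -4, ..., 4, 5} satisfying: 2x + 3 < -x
Holds for: {-5, -4, -3, -2}
Fails for: {-1, 0, 1, 2, 3, 4, 5}

Answer: {-5, -4, -3, -2}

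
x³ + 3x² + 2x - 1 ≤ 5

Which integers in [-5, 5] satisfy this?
Holds for: {-5, -4, -3, -2, -1, 0, 1}
Fails for: {2, 3, 4, 5}

Answer: {-5, -4, -3, -2, -1, 0, 1}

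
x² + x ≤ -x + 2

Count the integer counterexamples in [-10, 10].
Counterexamples in [-10, 10]: {-10, -9, -8, -7, -6, -5, -4, -3, 1, 2, 3, 4, 5, 6, 7, 8, 9, 10}.

Counting them gives 18 values.

Answer: 18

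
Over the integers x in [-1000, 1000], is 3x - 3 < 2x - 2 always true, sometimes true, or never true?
Holds at x = 0: LHS = 3·0 - 3 = -3, RHS = 2·0 - 2 = -2; -3 < -2 — holds
Fails at x = 1: LHS = 3·1 - 3 = 0, RHS = 2·1 - 2 = 0; 0 < 0 — FAILS
It is satisfied by some integers in the range but not all.

Answer: Sometimes true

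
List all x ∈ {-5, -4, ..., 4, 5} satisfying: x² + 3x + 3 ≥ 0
Over all integers in [-5, 5], LHS − RHS is smallest at x = -1, where it equals 1:
x = -1: LHS = (-1)² + 3·(-1) + 3 = 1; 1 ≥ 0 — holds
At the ends of the range:
x = -5: LHS = (-5)² + 3·(-5) + 3 = 13; 13 ≥ 0 — holds
x = 5: LHS = 5² + 3·5 + 3 = 43; 43 ≥ 0 — holds
Hence LHS − RHS is never negative, i.e. LHS ≥ RHS throughout, so the relation holds for every integer in [-5, 5].

Answer: All integers in [-5, 5]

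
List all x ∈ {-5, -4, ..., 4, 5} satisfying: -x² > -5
Holds for: {-2, -1, 0, 1, 2}
Fails for: {-5, -4, -3, 3, 4, 5}

Answer: {-2, -1, 0, 1, 2}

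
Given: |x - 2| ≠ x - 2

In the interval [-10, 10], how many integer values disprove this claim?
Counterexamples in [-10, 10]: {2, 3, 4, 5, 6, 7, 8, 9, 10}.

Counting them gives 9 values.

Answer: 9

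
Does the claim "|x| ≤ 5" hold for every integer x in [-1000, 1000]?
The claim fails at x = 6:
x = 6: LHS = |6| = 6; 6 ≤ 5 — FAILS

Because a single integer refutes it, the statement is false.

Answer: False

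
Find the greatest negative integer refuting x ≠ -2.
Testing negative integers from -1 downward:
x = -1: -1 ≠ -2 — holds
x = -2: -2 ≠ -2 — FAILS  ← closest negative counterexample to 0

Answer: x = -2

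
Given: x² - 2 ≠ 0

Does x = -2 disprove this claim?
Substitute x = -2 into the relation:
x = -2: LHS = (-2)² - 2 = 2; 2 ≠ 0 — holds

The relation holds at x = -2, so it is not a counterexample.

Answer: No, x = -2 is not a counterexample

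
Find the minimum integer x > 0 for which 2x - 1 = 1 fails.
Testing positive integers:
x = 1: LHS = 2·1 - 1 = 1; 1 = 1 — holds
x = 2: LHS = 2·2 - 1 = 3; 3 = 1 — FAILS  ← smallest positive counterexample

Answer: x = 2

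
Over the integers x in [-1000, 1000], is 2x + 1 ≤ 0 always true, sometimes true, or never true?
Holds at x = -1: LHS = 2·(-1) + 1 = -1; -1 ≤ 0 — holds
Fails at x = 0: LHS = 2·0 + 1 = 1; 1 ≤ 0 — FAILS
It is satisfied by some integers in the range but not all.

Answer: Sometimes true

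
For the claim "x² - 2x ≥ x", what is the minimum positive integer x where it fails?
Testing positive integers:
x = 1: LHS = 1² - 2·1 = -1; -1 ≥ 1 — FAILS  ← smallest positive counterexample

Answer: x = 1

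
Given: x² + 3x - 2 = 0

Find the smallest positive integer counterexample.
Testing positive integers:
x = 1: LHS = 1² + 3·1 - 2 = 2; 2 = 0 — FAILS  ← smallest positive counterexample

Answer: x = 1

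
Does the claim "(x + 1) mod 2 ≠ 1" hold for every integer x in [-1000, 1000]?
The claim fails at x = 0:
x = 0: LHS = (0 + 1) mod 2 = 1 mod 2 = 1; 1 ≠ 1 — FAILS

Because a single integer refutes it, the statement is false.

Answer: False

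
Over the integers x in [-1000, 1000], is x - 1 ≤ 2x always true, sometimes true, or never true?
Holds at x = 0: LHS = 0 - 1 = -1, RHS = 2·0 = 0; -1 ≤ 0 — holds
Fails at x = -2: LHS = (-2) - 1 = -3, RHS = 2·(-2) = -4; -3 ≤ -4 — FAILS
It is satisfied by some integers in the range but not all.

Answer: Sometimes true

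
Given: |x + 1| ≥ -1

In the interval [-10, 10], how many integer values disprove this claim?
An absolute value is never negative, so the left side is ≥ 0 for every x, while the right side is -1. Tightest case in [-10, 10] is x = -1:
x = -1: LHS = |(-1) + 1| = |0| = 0; 0 ≥ -1 — holds
Hence LHS − RHS is never negative, i.e. LHS ≥ RHS throughout, so the relation holds for every integer in [-10, 10].

No counterexample appears in that range.

Answer: 0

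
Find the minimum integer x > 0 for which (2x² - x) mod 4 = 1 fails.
Testing positive integers:
x = 1: LHS = (2·1² - 1) mod 4 = 1 mod 4 = 1; 1 = 1 — holds
x = 2: LHS = (2·2² - 2) mod 4 = 6 mod 4 = 2; 2 = 1 — FAILS  ← smallest positive counterexample

Answer: x = 2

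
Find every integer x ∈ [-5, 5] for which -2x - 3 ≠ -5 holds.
Holds for: {-5, -4, -3, -2, -1, 0, 2, 3, 4, 5}
Fails for: {1}

Answer: {-5, -4, -3, -2, -1, 0, 2, 3, 4, 5}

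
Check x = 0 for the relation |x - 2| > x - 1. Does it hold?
x = 0: LHS = |0 - 2| = |-2| = 2, RHS = 0 - 1 = -1; 2 > -1 — holds

The relation is satisfied at x = 0.

Answer: Yes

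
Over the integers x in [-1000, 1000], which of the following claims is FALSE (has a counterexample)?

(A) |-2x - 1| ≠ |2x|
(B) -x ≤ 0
(A) Track d = LHS − RHS over the integers in [-1000, 1000]. Equality would need d = 0, but d changes sign only between consecutive integers, jumping over 0:
x = -1: LHS = |-2·(-1) - 1| = |1| = 1, RHS = |2·(-1)| = |-2| = 2; 1 ≠ 2 — holds  (d = -1)
x = 0: LHS = |-2·0 - 1| = |-1| = 1, RHS = |2·0| = |0| = 0; 1 ≠ 0 — holds  (d = 1)
Away from these crossings d keeps a constant sign, and checking every integer in [-1000, 1000] confirms d ≠ 0 throughout. Hence the two sides are never equal, so the relation holds for every integer in [-1000, 1000].

(B) x = -1: LHS = -(-1) = 1; 1 ≤ 0 — FAILS

Only (B) has a counterexample.

Answer: B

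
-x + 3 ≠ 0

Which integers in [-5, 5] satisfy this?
Holds for: {-5, -4, -3, -2, -1, 0, 1, 2, 4, 5}
Fails for: {3}

Answer: {-5, -4, -3, -2, -1, 0, 1, 2, 4, 5}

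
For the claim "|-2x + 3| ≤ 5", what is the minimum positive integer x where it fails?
Testing positive integers:
x = 1: LHS = |-2·1 + 3| = |1| = 1; 1 ≤ 5 — holds
x = 2: LHS = |-2·2 + 3| = |-1| = 1; 1 ≤ 5 — holds
x = 3: LHS = |-2·3 + 3| = |-3| = 3; 3 ≤ 5 — holds
x = 4: LHS = |-2·4 + 3| = |-5| = 5; 5 ≤ 5 — holds
x = 5: LHS = |-2·5 + 3| = |-7| = 7; 7 ≤ 5 — FAILS  ← smallest positive counterexample

Answer: x = 5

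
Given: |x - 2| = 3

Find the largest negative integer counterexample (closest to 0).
Testing negative integers from -1 downward:
x = -1: LHS = |(-1) - 2| = |-3| = 3; 3 = 3 — holds
x = -2: LHS = |(-2) - 2| = |-4| = 4; 4 = 3 — FAILS  ← closest negative counterexample to 0

Answer: x = -2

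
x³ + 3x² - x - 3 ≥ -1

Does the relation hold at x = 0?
x = 0: LHS = 0³ + 3·0² - 0 - 3 = -3; -3 ≥ -1 — FAILS

The relation fails at x = 0, so x = 0 is a counterexample.

Answer: No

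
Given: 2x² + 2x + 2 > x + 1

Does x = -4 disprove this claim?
Substitute x = -4 into the relation:
x = -4: LHS = 2·(-4)² + 2·(-4) + 2 = 26, RHS = (-4) + 1 = -3; 26 > -3 — holds

The relation holds at x = -4, so it is not a counterexample.

Answer: No, x = -4 is not a counterexample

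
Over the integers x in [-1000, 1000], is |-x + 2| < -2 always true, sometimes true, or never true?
An absolute value is never negative, so the left side is ≥ 0 for every x, while the right side is -2. Tightest case in [-1000, 1000] is x = 2:
x = 2: LHS = |-2 + 2| = |0| = 0; 0 < -2 — FAILS
Hence LHS − RHS is never negative, i.e. LHS ≥ RHS throughout, so the claimed relation (<) fails for every integer in [-1000, 1000].

No integer in the range satisfies it.

Answer: Never true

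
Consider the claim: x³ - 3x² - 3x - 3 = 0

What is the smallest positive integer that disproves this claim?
Testing positive integers:
x = 1: LHS = 1³ - 3·1² - 3·1 - 3 = -8; -8 = 0 — FAILS  ← smallest positive counterexample

Answer: x = 1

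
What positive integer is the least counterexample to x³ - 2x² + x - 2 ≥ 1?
Testing positive integers:
x = 1: LHS = 1³ - 2·1² + 1 - 2 = -2; -2 ≥ 1 — FAILS  ← smallest positive counterexample

Answer: x = 1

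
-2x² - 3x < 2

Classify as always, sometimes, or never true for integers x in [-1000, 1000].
Over all integers in [-1000, 1000], LHS − RHS is largest at x = -1, where it equals -1:
x = -1: LHS = -2·(-1)² - 3·(-1) = 1; 1 < 2 — holds
At the ends of the range:
x = -1000: LHS = -2·(-1000)² - 3·(-1000) = -1997000; -1997000 < 2 — holds
x = 1000: LHS = -2·1000² - 3·1000 = -2003000; -2003000 < 2 — holds
Hence LHS − RHS is never zero or positive, i.e. LHS < RHS throughout, so the relation holds for every integer in [-1000, 1000].

No counterexample exists.

Answer: Always true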